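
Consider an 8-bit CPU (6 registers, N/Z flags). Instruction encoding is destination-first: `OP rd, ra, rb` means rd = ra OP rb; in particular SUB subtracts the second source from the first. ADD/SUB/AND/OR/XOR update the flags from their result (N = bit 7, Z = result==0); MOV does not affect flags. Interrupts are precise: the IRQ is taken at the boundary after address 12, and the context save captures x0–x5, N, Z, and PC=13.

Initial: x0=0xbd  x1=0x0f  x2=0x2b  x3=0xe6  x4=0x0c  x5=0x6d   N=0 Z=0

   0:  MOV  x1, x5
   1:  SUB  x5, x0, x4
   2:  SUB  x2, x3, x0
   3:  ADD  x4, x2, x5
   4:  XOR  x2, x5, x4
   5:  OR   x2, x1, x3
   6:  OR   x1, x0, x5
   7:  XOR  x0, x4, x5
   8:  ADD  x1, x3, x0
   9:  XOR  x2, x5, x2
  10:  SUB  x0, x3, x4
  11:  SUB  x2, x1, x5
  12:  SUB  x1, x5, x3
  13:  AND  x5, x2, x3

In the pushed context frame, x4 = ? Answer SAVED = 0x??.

after  0: x0=0xbd x1=0x6d x2=0x2b x3=0xe6 x4=0x0c x5=0x6d  N=0 Z=0
after  1: x0=0xbd x1=0x6d x2=0x2b x3=0xe6 x4=0x0c x5=0xb1  N=1 Z=0
after  2: x0=0xbd x1=0x6d x2=0x29 x3=0xe6 x4=0x0c x5=0xb1  N=0 Z=0
after  3: x0=0xbd x1=0x6d x2=0x29 x3=0xe6 x4=0xda x5=0xb1  N=1 Z=0
after  4: x0=0xbd x1=0x6d x2=0x6b x3=0xe6 x4=0xda x5=0xb1  N=0 Z=0
after  5: x0=0xbd x1=0x6d x2=0xef x3=0xe6 x4=0xda x5=0xb1  N=1 Z=0
after  6: x0=0xbd x1=0xbd x2=0xef x3=0xe6 x4=0xda x5=0xb1  N=1 Z=0
after  7: x0=0x6b x1=0xbd x2=0xef x3=0xe6 x4=0xda x5=0xb1  N=0 Z=0
after  8: x0=0x6b x1=0x51 x2=0xef x3=0xe6 x4=0xda x5=0xb1  N=0 Z=0
after  9: x0=0x6b x1=0x51 x2=0x5e x3=0xe6 x4=0xda x5=0xb1  N=0 Z=0
after 10: x0=0x0c x1=0x51 x2=0x5e x3=0xe6 x4=0xda x5=0xb1  N=0 Z=0
after 11: x0=0x0c x1=0x51 x2=0xa0 x3=0xe6 x4=0xda x5=0xb1  N=1 Z=0
after 12: x0=0x0c x1=0xcb x2=0xa0 x3=0xe6 x4=0xda x5=0xb1  N=1 Z=0
-- IRQ taken; context saved, return-PC = 13 --

SAVED = 0xda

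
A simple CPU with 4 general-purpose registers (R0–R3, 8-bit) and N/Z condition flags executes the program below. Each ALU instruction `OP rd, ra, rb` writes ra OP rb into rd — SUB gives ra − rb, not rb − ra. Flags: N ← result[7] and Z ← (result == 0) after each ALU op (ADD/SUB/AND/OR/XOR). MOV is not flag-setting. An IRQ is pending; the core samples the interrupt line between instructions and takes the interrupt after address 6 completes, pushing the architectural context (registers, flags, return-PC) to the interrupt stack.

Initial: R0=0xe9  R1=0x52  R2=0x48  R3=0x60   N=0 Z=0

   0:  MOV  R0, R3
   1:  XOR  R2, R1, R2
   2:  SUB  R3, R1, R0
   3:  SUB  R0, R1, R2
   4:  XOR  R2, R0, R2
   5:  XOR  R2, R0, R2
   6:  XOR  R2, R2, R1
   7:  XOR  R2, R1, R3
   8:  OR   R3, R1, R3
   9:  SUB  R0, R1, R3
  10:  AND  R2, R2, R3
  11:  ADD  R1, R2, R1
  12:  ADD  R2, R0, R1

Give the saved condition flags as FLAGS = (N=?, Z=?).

after  0: R0=0x60 R1=0x52 R2=0x48 R3=0x60  N=0 Z=0
after  1: R0=0x60 R1=0x52 R2=0x1a R3=0x60  N=0 Z=0
after  2: R0=0x60 R1=0x52 R2=0x1a R3=0xf2  N=1 Z=0
after  3: R0=0x38 R1=0x52 R2=0x1a R3=0xf2  N=0 Z=0
after  4: R0=0x38 R1=0x52 R2=0x22 R3=0xf2  N=0 Z=0
after  5: R0=0x38 R1=0x52 R2=0x1a R3=0xf2  N=0 Z=0
after  6: R0=0x38 R1=0x52 R2=0x48 R3=0xf2  N=0 Z=0
-- IRQ taken; context saved, return-PC = 7 --

FLAGS = (N=0, Z=0)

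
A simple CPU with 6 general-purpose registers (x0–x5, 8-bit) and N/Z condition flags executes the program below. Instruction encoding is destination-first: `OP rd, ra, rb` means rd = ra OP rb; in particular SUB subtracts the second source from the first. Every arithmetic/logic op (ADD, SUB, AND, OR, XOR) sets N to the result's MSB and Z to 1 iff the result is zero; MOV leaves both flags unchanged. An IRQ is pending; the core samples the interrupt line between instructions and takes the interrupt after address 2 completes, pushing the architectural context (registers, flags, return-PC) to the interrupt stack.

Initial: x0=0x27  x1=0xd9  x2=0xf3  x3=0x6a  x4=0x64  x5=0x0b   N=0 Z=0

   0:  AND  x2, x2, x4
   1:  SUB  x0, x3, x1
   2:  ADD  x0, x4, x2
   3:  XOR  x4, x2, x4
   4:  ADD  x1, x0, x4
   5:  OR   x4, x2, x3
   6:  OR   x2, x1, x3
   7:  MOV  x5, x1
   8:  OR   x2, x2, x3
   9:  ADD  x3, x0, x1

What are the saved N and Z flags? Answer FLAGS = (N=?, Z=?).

FLAGS = (N=1, Z=0)

after  0: x0=0x27 x1=0xd9 x2=0x60 x3=0x6a x4=0x64 x5=0x0b  N=0 Z=0
after  1: x0=0x91 x1=0xd9 x2=0x60 x3=0x6a x4=0x64 x5=0x0b  N=1 Z=0
after  2: x0=0xc4 x1=0xd9 x2=0x60 x3=0x6a x4=0x64 x5=0x0b  N=1 Z=0
-- IRQ taken; context saved, return-PC = 3 --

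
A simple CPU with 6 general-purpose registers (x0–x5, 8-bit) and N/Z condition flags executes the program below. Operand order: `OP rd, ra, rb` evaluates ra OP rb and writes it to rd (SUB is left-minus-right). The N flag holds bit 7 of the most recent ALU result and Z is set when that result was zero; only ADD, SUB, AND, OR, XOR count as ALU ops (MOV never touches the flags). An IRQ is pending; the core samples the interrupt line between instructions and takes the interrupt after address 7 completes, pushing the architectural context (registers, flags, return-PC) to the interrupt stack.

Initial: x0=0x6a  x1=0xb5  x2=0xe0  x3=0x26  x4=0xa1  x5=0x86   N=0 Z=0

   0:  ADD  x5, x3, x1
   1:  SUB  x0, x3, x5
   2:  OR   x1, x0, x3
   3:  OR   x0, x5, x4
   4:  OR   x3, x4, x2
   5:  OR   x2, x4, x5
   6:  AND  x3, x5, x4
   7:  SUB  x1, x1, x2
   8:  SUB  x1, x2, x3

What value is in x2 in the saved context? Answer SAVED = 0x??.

after  0: x0=0x6a x1=0xb5 x2=0xe0 x3=0x26 x4=0xa1 x5=0xdb  N=1 Z=0
after  1: x0=0x4b x1=0xb5 x2=0xe0 x3=0x26 x4=0xa1 x5=0xdb  N=0 Z=0
after  2: x0=0x4b x1=0x6f x2=0xe0 x3=0x26 x4=0xa1 x5=0xdb  N=0 Z=0
after  3: x0=0xfb x1=0x6f x2=0xe0 x3=0x26 x4=0xa1 x5=0xdb  N=1 Z=0
after  4: x0=0xfb x1=0x6f x2=0xe0 x3=0xe1 x4=0xa1 x5=0xdb  N=1 Z=0
after  5: x0=0xfb x1=0x6f x2=0xfb x3=0xe1 x4=0xa1 x5=0xdb  N=1 Z=0
after  6: x0=0xfb x1=0x6f x2=0xfb x3=0x81 x4=0xa1 x5=0xdb  N=1 Z=0
after  7: x0=0xfb x1=0x74 x2=0xfb x3=0x81 x4=0xa1 x5=0xdb  N=0 Z=0
-- IRQ taken; context saved, return-PC = 8 --

SAVED = 0xfb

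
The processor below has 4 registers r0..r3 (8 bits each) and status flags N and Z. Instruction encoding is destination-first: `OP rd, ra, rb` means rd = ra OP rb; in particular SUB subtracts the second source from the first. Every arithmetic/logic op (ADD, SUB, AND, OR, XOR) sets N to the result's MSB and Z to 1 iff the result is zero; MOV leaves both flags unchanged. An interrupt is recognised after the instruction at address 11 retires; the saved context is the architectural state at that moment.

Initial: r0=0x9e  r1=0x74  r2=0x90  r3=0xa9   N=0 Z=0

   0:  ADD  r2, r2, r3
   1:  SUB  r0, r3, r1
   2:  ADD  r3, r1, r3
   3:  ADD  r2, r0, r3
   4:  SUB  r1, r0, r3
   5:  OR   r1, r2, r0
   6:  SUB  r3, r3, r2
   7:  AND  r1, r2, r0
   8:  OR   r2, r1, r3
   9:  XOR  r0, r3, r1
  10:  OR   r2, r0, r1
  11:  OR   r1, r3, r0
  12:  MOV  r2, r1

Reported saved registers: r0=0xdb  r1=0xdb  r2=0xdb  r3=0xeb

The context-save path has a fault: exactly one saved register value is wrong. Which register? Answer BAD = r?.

BAD = r3

after  0: r0=0x9e r1=0x74 r2=0x39 r3=0xa9  N=0 Z=0
after  1: r0=0x35 r1=0x74 r2=0x39 r3=0xa9  N=0 Z=0
after  2: r0=0x35 r1=0x74 r2=0x39 r3=0x1d  N=0 Z=0
after  3: r0=0x35 r1=0x74 r2=0x52 r3=0x1d  N=0 Z=0
after  4: r0=0x35 r1=0x18 r2=0x52 r3=0x1d  N=0 Z=0
after  5: r0=0x35 r1=0x77 r2=0x52 r3=0x1d  N=0 Z=0
after  6: r0=0x35 r1=0x77 r2=0x52 r3=0xcb  N=1 Z=0
after  7: r0=0x35 r1=0x10 r2=0x52 r3=0xcb  N=0 Z=0
after  8: r0=0x35 r1=0x10 r2=0xdb r3=0xcb  N=1 Z=0
after  9: r0=0xdb r1=0x10 r2=0xdb r3=0xcb  N=1 Z=0
after 10: r0=0xdb r1=0x10 r2=0xdb r3=0xcb  N=1 Z=0
after 11: r0=0xdb r1=0xdb r2=0xdb r3=0xcb  N=1 Z=0
-- IRQ taken; context saved, return-PC = 12 --
mismatch: r3: reported 0xeb vs actual 0xcb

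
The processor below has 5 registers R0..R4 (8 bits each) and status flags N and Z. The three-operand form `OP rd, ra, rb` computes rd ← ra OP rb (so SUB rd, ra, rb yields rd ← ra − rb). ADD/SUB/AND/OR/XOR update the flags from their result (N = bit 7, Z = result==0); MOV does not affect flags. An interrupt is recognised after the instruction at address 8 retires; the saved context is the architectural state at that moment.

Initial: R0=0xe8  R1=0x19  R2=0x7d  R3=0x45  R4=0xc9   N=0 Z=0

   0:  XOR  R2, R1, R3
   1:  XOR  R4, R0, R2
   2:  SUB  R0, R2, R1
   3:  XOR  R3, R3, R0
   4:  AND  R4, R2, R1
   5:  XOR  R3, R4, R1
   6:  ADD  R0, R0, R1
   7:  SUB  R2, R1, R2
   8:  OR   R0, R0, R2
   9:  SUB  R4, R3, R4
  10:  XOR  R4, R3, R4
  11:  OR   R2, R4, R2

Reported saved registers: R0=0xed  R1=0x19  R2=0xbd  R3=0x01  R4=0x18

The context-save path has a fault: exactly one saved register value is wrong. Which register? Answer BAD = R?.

BAD = R0

after  0: R0=0xe8 R1=0x19 R2=0x5c R3=0x45 R4=0xc9  N=0 Z=0
after  1: R0=0xe8 R1=0x19 R2=0x5c R3=0x45 R4=0xb4  N=1 Z=0
after  2: R0=0x43 R1=0x19 R2=0x5c R3=0x45 R4=0xb4  N=0 Z=0
after  3: R0=0x43 R1=0x19 R2=0x5c R3=0x06 R4=0xb4  N=0 Z=0
after  4: R0=0x43 R1=0x19 R2=0x5c R3=0x06 R4=0x18  N=0 Z=0
after  5: R0=0x43 R1=0x19 R2=0x5c R3=0x01 R4=0x18  N=0 Z=0
after  6: R0=0x5c R1=0x19 R2=0x5c R3=0x01 R4=0x18  N=0 Z=0
after  7: R0=0x5c R1=0x19 R2=0xbd R3=0x01 R4=0x18  N=1 Z=0
after  8: R0=0xfd R1=0x19 R2=0xbd R3=0x01 R4=0x18  N=1 Z=0
-- IRQ taken; context saved, return-PC = 9 --
mismatch: R0: reported 0xed vs actual 0xfd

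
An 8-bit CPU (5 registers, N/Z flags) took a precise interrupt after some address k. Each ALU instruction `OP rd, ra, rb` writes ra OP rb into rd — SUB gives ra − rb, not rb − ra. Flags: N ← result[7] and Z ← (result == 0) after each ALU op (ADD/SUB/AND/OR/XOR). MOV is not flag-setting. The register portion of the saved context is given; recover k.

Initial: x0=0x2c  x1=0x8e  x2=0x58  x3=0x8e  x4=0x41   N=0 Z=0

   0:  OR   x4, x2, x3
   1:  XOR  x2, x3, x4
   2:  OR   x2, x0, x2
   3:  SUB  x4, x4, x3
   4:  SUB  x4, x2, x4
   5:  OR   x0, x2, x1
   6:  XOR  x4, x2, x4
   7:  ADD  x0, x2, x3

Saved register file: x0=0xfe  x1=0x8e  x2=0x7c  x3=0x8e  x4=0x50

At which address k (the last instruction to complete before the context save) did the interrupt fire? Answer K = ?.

K = 6

after  0: x0=0x2c x1=0x8e x2=0x58 x3=0x8e x4=0xde  N=1 Z=0
after  1: x0=0x2c x1=0x8e x2=0x50 x3=0x8e x4=0xde  N=0 Z=0
after  2: x0=0x2c x1=0x8e x2=0x7c x3=0x8e x4=0xde  N=0 Z=0
after  3: x0=0x2c x1=0x8e x2=0x7c x3=0x8e x4=0x50  N=0 Z=0
after  4: x0=0x2c x1=0x8e x2=0x7c x3=0x8e x4=0x2c  N=0 Z=0
after  5: x0=0xfe x1=0x8e x2=0x7c x3=0x8e x4=0x2c  N=1 Z=0
after  6: x0=0xfe x1=0x8e x2=0x7c x3=0x8e x4=0x50  N=0 Z=0
-- IRQ taken; context saved, return-PC = 7 --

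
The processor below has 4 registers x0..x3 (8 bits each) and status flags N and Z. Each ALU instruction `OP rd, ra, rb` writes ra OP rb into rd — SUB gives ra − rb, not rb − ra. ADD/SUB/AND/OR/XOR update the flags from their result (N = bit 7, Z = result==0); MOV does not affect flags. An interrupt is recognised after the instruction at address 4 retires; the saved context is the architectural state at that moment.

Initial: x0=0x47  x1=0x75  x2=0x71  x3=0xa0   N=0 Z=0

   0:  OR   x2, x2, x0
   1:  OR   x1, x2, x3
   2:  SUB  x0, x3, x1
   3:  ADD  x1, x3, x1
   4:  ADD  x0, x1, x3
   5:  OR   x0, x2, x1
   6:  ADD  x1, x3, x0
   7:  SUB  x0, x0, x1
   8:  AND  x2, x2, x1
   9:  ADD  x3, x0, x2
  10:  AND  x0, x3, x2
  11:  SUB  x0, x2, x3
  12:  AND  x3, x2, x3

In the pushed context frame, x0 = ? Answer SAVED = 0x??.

after  0: x0=0x47 x1=0x75 x2=0x77 x3=0xa0  N=0 Z=0
after  1: x0=0x47 x1=0xf7 x2=0x77 x3=0xa0  N=1 Z=0
after  2: x0=0xa9 x1=0xf7 x2=0x77 x3=0xa0  N=1 Z=0
after  3: x0=0xa9 x1=0x97 x2=0x77 x3=0xa0  N=1 Z=0
after  4: x0=0x37 x1=0x97 x2=0x77 x3=0xa0  N=0 Z=0
-- IRQ taken; context saved, return-PC = 5 --

SAVED = 0x37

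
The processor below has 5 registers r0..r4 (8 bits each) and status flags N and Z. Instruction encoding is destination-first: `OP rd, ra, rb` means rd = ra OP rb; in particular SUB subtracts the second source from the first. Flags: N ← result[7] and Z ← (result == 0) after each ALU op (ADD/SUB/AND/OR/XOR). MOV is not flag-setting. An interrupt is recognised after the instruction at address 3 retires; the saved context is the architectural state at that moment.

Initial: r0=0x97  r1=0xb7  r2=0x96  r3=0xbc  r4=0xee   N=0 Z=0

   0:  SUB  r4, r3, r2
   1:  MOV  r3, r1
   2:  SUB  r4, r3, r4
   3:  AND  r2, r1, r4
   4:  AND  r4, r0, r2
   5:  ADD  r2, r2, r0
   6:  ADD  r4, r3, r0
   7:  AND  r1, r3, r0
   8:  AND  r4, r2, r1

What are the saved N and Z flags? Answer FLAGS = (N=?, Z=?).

after  0: r0=0x97 r1=0xb7 r2=0x96 r3=0xbc r4=0x26  N=0 Z=0
after  1: r0=0x97 r1=0xb7 r2=0x96 r3=0xb7 r4=0x26  N=0 Z=0
after  2: r0=0x97 r1=0xb7 r2=0x96 r3=0xb7 r4=0x91  N=1 Z=0
after  3: r0=0x97 r1=0xb7 r2=0x91 r3=0xb7 r4=0x91  N=1 Z=0
-- IRQ taken; context saved, return-PC = 4 --

FLAGS = (N=1, Z=0)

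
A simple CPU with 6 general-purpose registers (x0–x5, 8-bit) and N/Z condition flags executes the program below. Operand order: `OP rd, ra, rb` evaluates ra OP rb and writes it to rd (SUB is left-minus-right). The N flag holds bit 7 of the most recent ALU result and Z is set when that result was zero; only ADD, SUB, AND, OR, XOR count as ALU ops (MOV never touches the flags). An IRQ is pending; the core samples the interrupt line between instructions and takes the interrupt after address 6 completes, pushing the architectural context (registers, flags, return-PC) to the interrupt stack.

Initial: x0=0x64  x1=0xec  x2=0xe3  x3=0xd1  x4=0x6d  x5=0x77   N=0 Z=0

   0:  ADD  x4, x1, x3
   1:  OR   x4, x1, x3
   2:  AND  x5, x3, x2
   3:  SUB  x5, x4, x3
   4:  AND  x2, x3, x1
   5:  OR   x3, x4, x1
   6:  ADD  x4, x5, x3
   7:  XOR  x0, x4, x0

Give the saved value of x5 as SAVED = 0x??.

after  0: x0=0x64 x1=0xec x2=0xe3 x3=0xd1 x4=0xbd x5=0x77  N=1 Z=0
after  1: x0=0x64 x1=0xec x2=0xe3 x3=0xd1 x4=0xfd x5=0x77  N=1 Z=0
after  2: x0=0x64 x1=0xec x2=0xe3 x3=0xd1 x4=0xfd x5=0xc1  N=1 Z=0
after  3: x0=0x64 x1=0xec x2=0xe3 x3=0xd1 x4=0xfd x5=0x2c  N=0 Z=0
after  4: x0=0x64 x1=0xec x2=0xc0 x3=0xd1 x4=0xfd x5=0x2c  N=1 Z=0
after  5: x0=0x64 x1=0xec x2=0xc0 x3=0xfd x4=0xfd x5=0x2c  N=1 Z=0
after  6: x0=0x64 x1=0xec x2=0xc0 x3=0xfd x4=0x29 x5=0x2c  N=0 Z=0
-- IRQ taken; context saved, return-PC = 7 --

SAVED = 0x2c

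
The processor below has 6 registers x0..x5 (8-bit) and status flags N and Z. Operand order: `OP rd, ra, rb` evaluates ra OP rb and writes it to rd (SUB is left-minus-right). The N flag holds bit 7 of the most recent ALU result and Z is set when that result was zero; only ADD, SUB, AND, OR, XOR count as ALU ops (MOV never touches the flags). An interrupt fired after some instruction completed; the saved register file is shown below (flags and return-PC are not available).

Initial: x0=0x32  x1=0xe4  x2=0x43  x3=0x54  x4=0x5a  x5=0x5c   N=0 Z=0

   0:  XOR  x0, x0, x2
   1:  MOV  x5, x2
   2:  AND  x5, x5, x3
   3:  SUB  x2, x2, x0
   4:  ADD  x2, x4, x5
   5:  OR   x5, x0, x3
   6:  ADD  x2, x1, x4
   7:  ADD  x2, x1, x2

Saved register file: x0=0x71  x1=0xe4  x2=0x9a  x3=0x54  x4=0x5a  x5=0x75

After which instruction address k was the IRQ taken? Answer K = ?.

K = 5

after  0: x0=0x71 x1=0xe4 x2=0x43 x3=0x54 x4=0x5a x5=0x5c  N=0 Z=0
after  1: x0=0x71 x1=0xe4 x2=0x43 x3=0x54 x4=0x5a x5=0x43  N=0 Z=0
after  2: x0=0x71 x1=0xe4 x2=0x43 x3=0x54 x4=0x5a x5=0x40  N=0 Z=0
after  3: x0=0x71 x1=0xe4 x2=0xd2 x3=0x54 x4=0x5a x5=0x40  N=1 Z=0
after  4: x0=0x71 x1=0xe4 x2=0x9a x3=0x54 x4=0x5a x5=0x40  N=1 Z=0
after  5: x0=0x71 x1=0xe4 x2=0x9a x3=0x54 x4=0x5a x5=0x75  N=0 Z=0
-- IRQ taken; context saved, return-PC = 6 --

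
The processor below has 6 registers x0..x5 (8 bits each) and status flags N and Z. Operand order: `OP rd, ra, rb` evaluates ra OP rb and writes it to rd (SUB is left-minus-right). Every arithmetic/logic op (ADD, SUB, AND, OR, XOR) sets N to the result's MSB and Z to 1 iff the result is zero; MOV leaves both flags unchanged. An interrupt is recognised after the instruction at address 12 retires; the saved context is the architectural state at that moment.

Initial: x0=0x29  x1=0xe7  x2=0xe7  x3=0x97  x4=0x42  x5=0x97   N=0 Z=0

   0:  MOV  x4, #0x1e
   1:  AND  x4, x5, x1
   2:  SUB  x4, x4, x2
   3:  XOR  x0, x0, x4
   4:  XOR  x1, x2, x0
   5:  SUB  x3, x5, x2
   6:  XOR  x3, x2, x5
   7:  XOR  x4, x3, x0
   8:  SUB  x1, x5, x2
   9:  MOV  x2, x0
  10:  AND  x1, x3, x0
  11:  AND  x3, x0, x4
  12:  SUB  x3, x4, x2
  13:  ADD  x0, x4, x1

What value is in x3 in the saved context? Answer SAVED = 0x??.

SAVED = 0x70

after  0: x0=0x29 x1=0xe7 x2=0xe7 x3=0x97 x4=0x1e x5=0x97  N=0 Z=0
after  1: x0=0x29 x1=0xe7 x2=0xe7 x3=0x97 x4=0x87 x5=0x97  N=1 Z=0
after  2: x0=0x29 x1=0xe7 x2=0xe7 x3=0x97 x4=0xa0 x5=0x97  N=1 Z=0
after  3: x0=0x89 x1=0xe7 x2=0xe7 x3=0x97 x4=0xa0 x5=0x97  N=1 Z=0
after  4: x0=0x89 x1=0x6e x2=0xe7 x3=0x97 x4=0xa0 x5=0x97  N=0 Z=0
after  5: x0=0x89 x1=0x6e x2=0xe7 x3=0xb0 x4=0xa0 x5=0x97  N=1 Z=0
after  6: x0=0x89 x1=0x6e x2=0xe7 x3=0x70 x4=0xa0 x5=0x97  N=0 Z=0
after  7: x0=0x89 x1=0x6e x2=0xe7 x3=0x70 x4=0xf9 x5=0x97  N=1 Z=0
after  8: x0=0x89 x1=0xb0 x2=0xe7 x3=0x70 x4=0xf9 x5=0x97  N=1 Z=0
after  9: x0=0x89 x1=0xb0 x2=0x89 x3=0x70 x4=0xf9 x5=0x97  N=1 Z=0
after 10: x0=0x89 x1=0x00 x2=0x89 x3=0x70 x4=0xf9 x5=0x97  N=0 Z=1
after 11: x0=0x89 x1=0x00 x2=0x89 x3=0x89 x4=0xf9 x5=0x97  N=1 Z=0
after 12: x0=0x89 x1=0x00 x2=0x89 x3=0x70 x4=0xf9 x5=0x97  N=0 Z=0
-- IRQ taken; context saved, return-PC = 13 --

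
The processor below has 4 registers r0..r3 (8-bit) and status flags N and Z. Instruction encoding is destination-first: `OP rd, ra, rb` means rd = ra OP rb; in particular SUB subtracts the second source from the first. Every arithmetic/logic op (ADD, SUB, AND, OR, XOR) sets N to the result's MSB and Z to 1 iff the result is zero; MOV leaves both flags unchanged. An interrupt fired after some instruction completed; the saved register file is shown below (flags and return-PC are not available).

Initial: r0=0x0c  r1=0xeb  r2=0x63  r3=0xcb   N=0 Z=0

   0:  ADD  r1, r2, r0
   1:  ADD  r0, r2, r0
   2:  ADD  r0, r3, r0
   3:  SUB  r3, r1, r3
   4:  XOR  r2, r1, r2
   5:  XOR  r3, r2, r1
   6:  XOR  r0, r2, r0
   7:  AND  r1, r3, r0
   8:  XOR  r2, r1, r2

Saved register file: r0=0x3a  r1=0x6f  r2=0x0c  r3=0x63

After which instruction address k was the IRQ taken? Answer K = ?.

K = 5

after  0: r0=0x0c r1=0x6f r2=0x63 r3=0xcb  N=0 Z=0
after  1: r0=0x6f r1=0x6f r2=0x63 r3=0xcb  N=0 Z=0
after  2: r0=0x3a r1=0x6f r2=0x63 r3=0xcb  N=0 Z=0
after  3: r0=0x3a r1=0x6f r2=0x63 r3=0xa4  N=1 Z=0
after  4: r0=0x3a r1=0x6f r2=0x0c r3=0xa4  N=0 Z=0
after  5: r0=0x3a r1=0x6f r2=0x0c r3=0x63  N=0 Z=0
-- IRQ taken; context saved, return-PC = 6 --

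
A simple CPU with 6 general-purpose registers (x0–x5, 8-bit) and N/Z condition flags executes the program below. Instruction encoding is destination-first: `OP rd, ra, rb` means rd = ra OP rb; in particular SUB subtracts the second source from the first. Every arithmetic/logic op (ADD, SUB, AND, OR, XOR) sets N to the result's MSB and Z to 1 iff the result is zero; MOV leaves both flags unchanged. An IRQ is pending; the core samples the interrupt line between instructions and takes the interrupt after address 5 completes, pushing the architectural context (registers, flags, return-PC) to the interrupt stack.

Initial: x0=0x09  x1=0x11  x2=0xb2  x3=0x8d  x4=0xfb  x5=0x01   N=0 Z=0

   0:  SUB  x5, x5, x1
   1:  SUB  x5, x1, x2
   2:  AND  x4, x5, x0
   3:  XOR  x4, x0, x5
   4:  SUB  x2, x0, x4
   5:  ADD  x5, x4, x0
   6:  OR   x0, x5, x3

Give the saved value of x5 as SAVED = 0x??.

SAVED = 0x5f

after  0: x0=0x09 x1=0x11 x2=0xb2 x3=0x8d x4=0xfb x5=0xf0  N=1 Z=0
after  1: x0=0x09 x1=0x11 x2=0xb2 x3=0x8d x4=0xfb x5=0x5f  N=0 Z=0
after  2: x0=0x09 x1=0x11 x2=0xb2 x3=0x8d x4=0x09 x5=0x5f  N=0 Z=0
after  3: x0=0x09 x1=0x11 x2=0xb2 x3=0x8d x4=0x56 x5=0x5f  N=0 Z=0
after  4: x0=0x09 x1=0x11 x2=0xb3 x3=0x8d x4=0x56 x5=0x5f  N=1 Z=0
after  5: x0=0x09 x1=0x11 x2=0xb3 x3=0x8d x4=0x56 x5=0x5f  N=0 Z=0
-- IRQ taken; context saved, return-PC = 6 --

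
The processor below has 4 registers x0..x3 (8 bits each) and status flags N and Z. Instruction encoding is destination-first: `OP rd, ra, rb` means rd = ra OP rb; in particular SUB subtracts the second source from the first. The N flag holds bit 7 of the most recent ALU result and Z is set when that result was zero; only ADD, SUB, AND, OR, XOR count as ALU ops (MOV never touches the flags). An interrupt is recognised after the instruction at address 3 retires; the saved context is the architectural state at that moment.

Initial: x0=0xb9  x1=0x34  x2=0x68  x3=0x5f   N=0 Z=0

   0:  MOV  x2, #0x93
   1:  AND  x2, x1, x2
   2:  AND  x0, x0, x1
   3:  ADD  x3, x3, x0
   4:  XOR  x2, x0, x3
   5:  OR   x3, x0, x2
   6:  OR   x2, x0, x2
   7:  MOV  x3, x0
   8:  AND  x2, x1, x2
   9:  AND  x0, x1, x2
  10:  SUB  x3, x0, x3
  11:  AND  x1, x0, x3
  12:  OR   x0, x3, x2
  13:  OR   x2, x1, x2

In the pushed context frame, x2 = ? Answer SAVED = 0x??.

SAVED = 0x10

after  0: x0=0xb9 x1=0x34 x2=0x93 x3=0x5f  N=0 Z=0
after  1: x0=0xb9 x1=0x34 x2=0x10 x3=0x5f  N=0 Z=0
after  2: x0=0x30 x1=0x34 x2=0x10 x3=0x5f  N=0 Z=0
after  3: x0=0x30 x1=0x34 x2=0x10 x3=0x8f  N=1 Z=0
-- IRQ taken; context saved, return-PC = 4 --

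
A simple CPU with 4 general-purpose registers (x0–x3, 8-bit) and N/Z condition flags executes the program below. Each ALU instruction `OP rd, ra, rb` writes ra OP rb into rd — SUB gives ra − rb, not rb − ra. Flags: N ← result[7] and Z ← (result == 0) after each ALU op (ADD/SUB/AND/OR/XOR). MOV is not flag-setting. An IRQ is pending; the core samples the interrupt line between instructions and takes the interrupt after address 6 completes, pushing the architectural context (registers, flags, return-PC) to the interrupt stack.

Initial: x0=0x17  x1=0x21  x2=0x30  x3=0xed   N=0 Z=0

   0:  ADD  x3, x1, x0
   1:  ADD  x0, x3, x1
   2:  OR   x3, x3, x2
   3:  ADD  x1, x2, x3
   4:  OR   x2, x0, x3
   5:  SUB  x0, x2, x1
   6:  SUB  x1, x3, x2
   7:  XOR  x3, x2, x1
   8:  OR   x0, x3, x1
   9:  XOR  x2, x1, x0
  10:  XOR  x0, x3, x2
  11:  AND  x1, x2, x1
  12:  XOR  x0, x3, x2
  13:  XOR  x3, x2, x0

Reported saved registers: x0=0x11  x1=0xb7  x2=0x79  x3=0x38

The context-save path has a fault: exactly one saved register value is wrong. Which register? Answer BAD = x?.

BAD = x1

after  0: x0=0x17 x1=0x21 x2=0x30 x3=0x38  N=0 Z=0
after  1: x0=0x59 x1=0x21 x2=0x30 x3=0x38  N=0 Z=0
after  2: x0=0x59 x1=0x21 x2=0x30 x3=0x38  N=0 Z=0
after  3: x0=0x59 x1=0x68 x2=0x30 x3=0x38  N=0 Z=0
after  4: x0=0x59 x1=0x68 x2=0x79 x3=0x38  N=0 Z=0
after  5: x0=0x11 x1=0x68 x2=0x79 x3=0x38  N=0 Z=0
after  6: x0=0x11 x1=0xbf x2=0x79 x3=0x38  N=1 Z=0
-- IRQ taken; context saved, return-PC = 7 --
mismatch: x1: reported 0xb7 vs actual 0xbf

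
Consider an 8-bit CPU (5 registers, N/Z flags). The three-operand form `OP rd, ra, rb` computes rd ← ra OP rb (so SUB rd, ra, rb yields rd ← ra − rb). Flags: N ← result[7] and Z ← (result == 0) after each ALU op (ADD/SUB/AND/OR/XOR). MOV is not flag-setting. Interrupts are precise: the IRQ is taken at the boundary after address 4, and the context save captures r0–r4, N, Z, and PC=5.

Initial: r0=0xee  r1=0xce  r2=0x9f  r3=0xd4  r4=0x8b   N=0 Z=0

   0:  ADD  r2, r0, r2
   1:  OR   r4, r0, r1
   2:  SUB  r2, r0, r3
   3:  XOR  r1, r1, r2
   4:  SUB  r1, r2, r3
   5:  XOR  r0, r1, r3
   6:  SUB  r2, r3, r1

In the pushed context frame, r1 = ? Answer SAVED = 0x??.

SAVED = 0x46

after  0: r0=0xee r1=0xce r2=0x8d r3=0xd4 r4=0x8b  N=1 Z=0
after  1: r0=0xee r1=0xce r2=0x8d r3=0xd4 r4=0xee  N=1 Z=0
after  2: r0=0xee r1=0xce r2=0x1a r3=0xd4 r4=0xee  N=0 Z=0
after  3: r0=0xee r1=0xd4 r2=0x1a r3=0xd4 r4=0xee  N=1 Z=0
after  4: r0=0xee r1=0x46 r2=0x1a r3=0xd4 r4=0xee  N=0 Z=0
-- IRQ taken; context saved, return-PC = 5 --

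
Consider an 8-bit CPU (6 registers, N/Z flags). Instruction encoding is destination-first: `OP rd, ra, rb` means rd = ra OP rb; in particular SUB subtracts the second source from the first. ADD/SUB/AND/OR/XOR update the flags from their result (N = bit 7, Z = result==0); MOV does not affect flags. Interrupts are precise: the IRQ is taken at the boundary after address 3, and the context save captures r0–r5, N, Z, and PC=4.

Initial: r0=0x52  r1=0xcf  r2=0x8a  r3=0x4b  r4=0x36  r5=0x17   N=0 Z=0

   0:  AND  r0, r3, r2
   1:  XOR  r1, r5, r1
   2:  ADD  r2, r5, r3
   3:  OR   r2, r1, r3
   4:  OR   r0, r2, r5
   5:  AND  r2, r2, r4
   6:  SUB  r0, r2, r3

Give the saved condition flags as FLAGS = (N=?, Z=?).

after  0: r0=0x0a r1=0xcf r2=0x8a r3=0x4b r4=0x36 r5=0x17  N=0 Z=0
after  1: r0=0x0a r1=0xd8 r2=0x8a r3=0x4b r4=0x36 r5=0x17  N=1 Z=0
after  2: r0=0x0a r1=0xd8 r2=0x62 r3=0x4b r4=0x36 r5=0x17  N=0 Z=0
after  3: r0=0x0a r1=0xd8 r2=0xdb r3=0x4b r4=0x36 r5=0x17  N=1 Z=0
-- IRQ taken; context saved, return-PC = 4 --

FLAGS = (N=1, Z=0)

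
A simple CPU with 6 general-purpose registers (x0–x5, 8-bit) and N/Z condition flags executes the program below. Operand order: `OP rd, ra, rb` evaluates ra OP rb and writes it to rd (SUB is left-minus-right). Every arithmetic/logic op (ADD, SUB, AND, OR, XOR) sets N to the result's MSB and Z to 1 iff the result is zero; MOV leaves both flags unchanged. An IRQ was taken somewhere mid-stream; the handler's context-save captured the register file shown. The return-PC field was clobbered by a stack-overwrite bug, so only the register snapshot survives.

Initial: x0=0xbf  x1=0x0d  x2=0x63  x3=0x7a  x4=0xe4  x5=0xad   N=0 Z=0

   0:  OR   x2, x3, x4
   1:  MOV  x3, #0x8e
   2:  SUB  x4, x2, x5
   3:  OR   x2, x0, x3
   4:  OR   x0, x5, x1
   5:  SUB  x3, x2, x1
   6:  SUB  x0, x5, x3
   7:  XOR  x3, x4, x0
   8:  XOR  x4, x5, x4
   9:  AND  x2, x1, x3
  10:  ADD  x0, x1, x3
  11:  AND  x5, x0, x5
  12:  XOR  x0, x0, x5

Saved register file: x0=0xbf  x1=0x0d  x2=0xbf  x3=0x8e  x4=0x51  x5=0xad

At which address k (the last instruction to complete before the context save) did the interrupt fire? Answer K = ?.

K = 3

after  0: x0=0xbf x1=0x0d x2=0xfe x3=0x7a x4=0xe4 x5=0xad  N=1 Z=0
after  1: x0=0xbf x1=0x0d x2=0xfe x3=0x8e x4=0xe4 x5=0xad  N=1 Z=0
after  2: x0=0xbf x1=0x0d x2=0xfe x3=0x8e x4=0x51 x5=0xad  N=0 Z=0
after  3: x0=0xbf x1=0x0d x2=0xbf x3=0x8e x4=0x51 x5=0xad  N=1 Z=0
-- IRQ taken; context saved, return-PC = 4 --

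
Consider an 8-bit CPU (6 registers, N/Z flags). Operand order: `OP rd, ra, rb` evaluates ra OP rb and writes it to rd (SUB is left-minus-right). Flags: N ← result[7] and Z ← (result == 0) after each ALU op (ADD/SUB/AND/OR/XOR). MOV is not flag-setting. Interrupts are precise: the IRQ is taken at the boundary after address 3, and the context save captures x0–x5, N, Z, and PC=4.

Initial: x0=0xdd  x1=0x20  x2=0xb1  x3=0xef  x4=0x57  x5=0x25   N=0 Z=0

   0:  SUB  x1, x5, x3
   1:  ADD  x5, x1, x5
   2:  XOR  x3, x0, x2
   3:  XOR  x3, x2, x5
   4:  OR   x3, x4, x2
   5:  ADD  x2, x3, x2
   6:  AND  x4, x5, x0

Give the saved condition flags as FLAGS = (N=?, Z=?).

after  0: x0=0xdd x1=0x36 x2=0xb1 x3=0xef x4=0x57 x5=0x25  N=0 Z=0
after  1: x0=0xdd x1=0x36 x2=0xb1 x3=0xef x4=0x57 x5=0x5b  N=0 Z=0
after  2: x0=0xdd x1=0x36 x2=0xb1 x3=0x6c x4=0x57 x5=0x5b  N=0 Z=0
after  3: x0=0xdd x1=0x36 x2=0xb1 x3=0xea x4=0x57 x5=0x5b  N=1 Z=0
-- IRQ taken; context saved, return-PC = 4 --

FLAGS = (N=1, Z=0)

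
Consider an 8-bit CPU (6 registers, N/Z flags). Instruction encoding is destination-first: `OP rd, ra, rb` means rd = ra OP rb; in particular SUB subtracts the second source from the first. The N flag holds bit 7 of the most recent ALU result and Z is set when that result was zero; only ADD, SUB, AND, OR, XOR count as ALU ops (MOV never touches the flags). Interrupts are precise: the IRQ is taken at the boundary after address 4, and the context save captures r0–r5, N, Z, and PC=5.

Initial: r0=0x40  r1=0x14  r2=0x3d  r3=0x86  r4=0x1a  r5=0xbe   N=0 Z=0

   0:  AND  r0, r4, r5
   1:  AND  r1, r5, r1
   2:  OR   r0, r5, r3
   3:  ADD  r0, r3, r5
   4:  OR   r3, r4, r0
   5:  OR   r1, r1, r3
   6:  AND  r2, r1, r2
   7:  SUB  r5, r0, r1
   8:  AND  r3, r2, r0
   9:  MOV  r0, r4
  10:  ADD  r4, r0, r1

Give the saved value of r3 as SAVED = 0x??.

after  0: r0=0x1a r1=0x14 r2=0x3d r3=0x86 r4=0x1a r5=0xbe  N=0 Z=0
after  1: r0=0x1a r1=0x14 r2=0x3d r3=0x86 r4=0x1a r5=0xbe  N=0 Z=0
after  2: r0=0xbe r1=0x14 r2=0x3d r3=0x86 r4=0x1a r5=0xbe  N=1 Z=0
after  3: r0=0x44 r1=0x14 r2=0x3d r3=0x86 r4=0x1a r5=0xbe  N=0 Z=0
after  4: r0=0x44 r1=0x14 r2=0x3d r3=0x5e r4=0x1a r5=0xbe  N=0 Z=0
-- IRQ taken; context saved, return-PC = 5 --

SAVED = 0x5e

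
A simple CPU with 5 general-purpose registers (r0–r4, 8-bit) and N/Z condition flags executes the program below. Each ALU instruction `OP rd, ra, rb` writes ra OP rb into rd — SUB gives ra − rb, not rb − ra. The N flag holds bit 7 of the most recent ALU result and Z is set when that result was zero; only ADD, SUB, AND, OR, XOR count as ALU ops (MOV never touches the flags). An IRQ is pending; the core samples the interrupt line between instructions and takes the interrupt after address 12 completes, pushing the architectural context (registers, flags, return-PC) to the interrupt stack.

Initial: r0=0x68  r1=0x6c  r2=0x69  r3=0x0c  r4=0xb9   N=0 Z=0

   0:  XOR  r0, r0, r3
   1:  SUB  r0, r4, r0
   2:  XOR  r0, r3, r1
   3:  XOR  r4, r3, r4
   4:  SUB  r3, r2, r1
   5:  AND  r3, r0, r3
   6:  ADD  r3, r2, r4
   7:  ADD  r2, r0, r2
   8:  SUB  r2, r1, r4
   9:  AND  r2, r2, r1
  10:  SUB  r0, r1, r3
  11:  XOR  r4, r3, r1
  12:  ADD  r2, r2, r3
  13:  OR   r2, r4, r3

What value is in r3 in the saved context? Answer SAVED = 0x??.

SAVED = 0x1e

after  0: r0=0x64 r1=0x6c r2=0x69 r3=0x0c r4=0xb9  N=0 Z=0
after  1: r0=0x55 r1=0x6c r2=0x69 r3=0x0c r4=0xb9  N=0 Z=0
after  2: r0=0x60 r1=0x6c r2=0x69 r3=0x0c r4=0xb9  N=0 Z=0
after  3: r0=0x60 r1=0x6c r2=0x69 r3=0x0c r4=0xb5  N=1 Z=0
after  4: r0=0x60 r1=0x6c r2=0x69 r3=0xfd r4=0xb5  N=1 Z=0
after  5: r0=0x60 r1=0x6c r2=0x69 r3=0x60 r4=0xb5  N=0 Z=0
after  6: r0=0x60 r1=0x6c r2=0x69 r3=0x1e r4=0xb5  N=0 Z=0
after  7: r0=0x60 r1=0x6c r2=0xc9 r3=0x1e r4=0xb5  N=1 Z=0
after  8: r0=0x60 r1=0x6c r2=0xb7 r3=0x1e r4=0xb5  N=1 Z=0
after  9: r0=0x60 r1=0x6c r2=0x24 r3=0x1e r4=0xb5  N=0 Z=0
after 10: r0=0x4e r1=0x6c r2=0x24 r3=0x1e r4=0xb5  N=0 Z=0
after 11: r0=0x4e r1=0x6c r2=0x24 r3=0x1e r4=0x72  N=0 Z=0
after 12: r0=0x4e r1=0x6c r2=0x42 r3=0x1e r4=0x72  N=0 Z=0
-- IRQ taken; context saved, return-PC = 13 --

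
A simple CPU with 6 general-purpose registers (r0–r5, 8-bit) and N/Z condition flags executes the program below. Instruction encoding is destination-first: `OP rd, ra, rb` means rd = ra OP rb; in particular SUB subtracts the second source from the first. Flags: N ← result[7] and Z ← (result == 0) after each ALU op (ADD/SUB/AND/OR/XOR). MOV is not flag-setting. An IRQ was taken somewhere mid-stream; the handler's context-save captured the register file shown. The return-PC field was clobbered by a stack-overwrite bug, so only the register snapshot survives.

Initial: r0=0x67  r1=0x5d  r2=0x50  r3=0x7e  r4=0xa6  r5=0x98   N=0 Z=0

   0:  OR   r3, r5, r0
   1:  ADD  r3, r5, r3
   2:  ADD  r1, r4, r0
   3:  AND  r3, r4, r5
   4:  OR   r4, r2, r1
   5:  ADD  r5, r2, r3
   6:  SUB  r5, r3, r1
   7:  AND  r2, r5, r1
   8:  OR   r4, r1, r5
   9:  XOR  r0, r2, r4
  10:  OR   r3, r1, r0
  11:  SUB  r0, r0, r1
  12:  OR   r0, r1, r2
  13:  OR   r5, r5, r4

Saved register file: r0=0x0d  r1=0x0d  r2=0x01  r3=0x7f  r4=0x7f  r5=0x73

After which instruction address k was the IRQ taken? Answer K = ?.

K = 12

after  0: r0=0x67 r1=0x5d r2=0x50 r3=0xff r4=0xa6 r5=0x98  N=1 Z=0
after  1: r0=0x67 r1=0x5d r2=0x50 r3=0x97 r4=0xa6 r5=0x98  N=1 Z=0
after  2: r0=0x67 r1=0x0d r2=0x50 r3=0x97 r4=0xa6 r5=0x98  N=0 Z=0
after  3: r0=0x67 r1=0x0d r2=0x50 r3=0x80 r4=0xa6 r5=0x98  N=1 Z=0
after  4: r0=0x67 r1=0x0d r2=0x50 r3=0x80 r4=0x5d r5=0x98  N=0 Z=0
after  5: r0=0x67 r1=0x0d r2=0x50 r3=0x80 r4=0x5d r5=0xd0  N=1 Z=0
after  6: r0=0x67 r1=0x0d r2=0x50 r3=0x80 r4=0x5d r5=0x73  N=0 Z=0
after  7: r0=0x67 r1=0x0d r2=0x01 r3=0x80 r4=0x5d r5=0x73  N=0 Z=0
after  8: r0=0x67 r1=0x0d r2=0x01 r3=0x80 r4=0x7f r5=0x73  N=0 Z=0
after  9: r0=0x7e r1=0x0d r2=0x01 r3=0x80 r4=0x7f r5=0x73  N=0 Z=0
after 10: r0=0x7e r1=0x0d r2=0x01 r3=0x7f r4=0x7f r5=0x73  N=0 Z=0
after 11: r0=0x71 r1=0x0d r2=0x01 r3=0x7f r4=0x7f r5=0x73  N=0 Z=0
after 12: r0=0x0d r1=0x0d r2=0x01 r3=0x7f r4=0x7f r5=0x73  N=0 Z=0
-- IRQ taken; context saved, return-PC = 13 --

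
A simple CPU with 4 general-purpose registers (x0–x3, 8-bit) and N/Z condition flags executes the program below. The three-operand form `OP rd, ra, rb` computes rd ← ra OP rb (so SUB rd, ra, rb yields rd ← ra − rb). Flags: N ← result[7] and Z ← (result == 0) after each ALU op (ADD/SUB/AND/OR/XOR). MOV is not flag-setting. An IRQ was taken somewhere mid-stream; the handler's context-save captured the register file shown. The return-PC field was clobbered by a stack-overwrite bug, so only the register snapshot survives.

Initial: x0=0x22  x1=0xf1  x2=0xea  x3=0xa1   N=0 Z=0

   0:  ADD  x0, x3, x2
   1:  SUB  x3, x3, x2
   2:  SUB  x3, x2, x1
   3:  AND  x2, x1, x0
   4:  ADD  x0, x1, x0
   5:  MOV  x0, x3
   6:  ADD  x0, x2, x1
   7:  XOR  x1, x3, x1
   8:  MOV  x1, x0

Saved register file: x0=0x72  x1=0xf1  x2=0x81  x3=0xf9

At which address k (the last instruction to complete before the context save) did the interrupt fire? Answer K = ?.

K = 6

after  0: x0=0x8b x1=0xf1 x2=0xea x3=0xa1  N=1 Z=0
after  1: x0=0x8b x1=0xf1 x2=0xea x3=0xb7  N=1 Z=0
after  2: x0=0x8b x1=0xf1 x2=0xea x3=0xf9  N=1 Z=0
after  3: x0=0x8b x1=0xf1 x2=0x81 x3=0xf9  N=1 Z=0
after  4: x0=0x7c x1=0xf1 x2=0x81 x3=0xf9  N=0 Z=0
after  5: x0=0xf9 x1=0xf1 x2=0x81 x3=0xf9  N=0 Z=0
after  6: x0=0x72 x1=0xf1 x2=0x81 x3=0xf9  N=0 Z=0
-- IRQ taken; context saved, return-PC = 7 --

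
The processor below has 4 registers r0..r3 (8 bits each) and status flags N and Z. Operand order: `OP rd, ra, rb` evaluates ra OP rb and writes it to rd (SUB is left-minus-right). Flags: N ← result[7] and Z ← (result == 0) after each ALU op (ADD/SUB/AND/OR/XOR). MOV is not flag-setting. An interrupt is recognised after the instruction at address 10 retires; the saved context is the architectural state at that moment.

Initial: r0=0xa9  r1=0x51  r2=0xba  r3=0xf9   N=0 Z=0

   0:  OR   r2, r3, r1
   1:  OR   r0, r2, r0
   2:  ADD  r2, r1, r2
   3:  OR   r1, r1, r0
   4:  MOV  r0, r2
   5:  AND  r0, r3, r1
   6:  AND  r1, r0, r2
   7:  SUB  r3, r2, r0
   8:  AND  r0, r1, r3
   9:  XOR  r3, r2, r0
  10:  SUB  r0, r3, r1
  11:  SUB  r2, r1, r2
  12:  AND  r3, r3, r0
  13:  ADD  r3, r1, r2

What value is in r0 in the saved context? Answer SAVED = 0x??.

SAVED = 0xc2

after  0: r0=0xa9 r1=0x51 r2=0xf9 r3=0xf9  N=1 Z=0
after  1: r0=0xf9 r1=0x51 r2=0xf9 r3=0xf9  N=1 Z=0
after  2: r0=0xf9 r1=0x51 r2=0x4a r3=0xf9  N=0 Z=0
after  3: r0=0xf9 r1=0xf9 r2=0x4a r3=0xf9  N=1 Z=0
after  4: r0=0x4a r1=0xf9 r2=0x4a r3=0xf9  N=1 Z=0
after  5: r0=0xf9 r1=0xf9 r2=0x4a r3=0xf9  N=1 Z=0
after  6: r0=0xf9 r1=0x48 r2=0x4a r3=0xf9  N=0 Z=0
after  7: r0=0xf9 r1=0x48 r2=0x4a r3=0x51  N=0 Z=0
after  8: r0=0x40 r1=0x48 r2=0x4a r3=0x51  N=0 Z=0
after  9: r0=0x40 r1=0x48 r2=0x4a r3=0x0a  N=0 Z=0
after 10: r0=0xc2 r1=0x48 r2=0x4a r3=0x0a  N=1 Z=0
-- IRQ taken; context saved, return-PC = 11 --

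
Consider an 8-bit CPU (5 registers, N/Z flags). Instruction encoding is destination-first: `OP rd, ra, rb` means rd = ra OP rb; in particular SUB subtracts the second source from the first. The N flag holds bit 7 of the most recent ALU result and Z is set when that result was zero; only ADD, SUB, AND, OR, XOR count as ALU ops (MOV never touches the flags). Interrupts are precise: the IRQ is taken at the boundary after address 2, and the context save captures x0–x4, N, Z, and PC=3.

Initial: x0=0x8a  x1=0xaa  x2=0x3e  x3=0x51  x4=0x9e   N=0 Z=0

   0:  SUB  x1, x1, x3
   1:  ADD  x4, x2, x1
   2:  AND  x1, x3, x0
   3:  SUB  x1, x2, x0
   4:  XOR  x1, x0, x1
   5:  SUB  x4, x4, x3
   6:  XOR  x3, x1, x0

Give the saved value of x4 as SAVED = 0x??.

after  0: x0=0x8a x1=0x59 x2=0x3e x3=0x51 x4=0x9e  N=0 Z=0
after  1: x0=0x8a x1=0x59 x2=0x3e x3=0x51 x4=0x97  N=1 Z=0
after  2: x0=0x8a x1=0x00 x2=0x3e x3=0x51 x4=0x97  N=0 Z=1
-- IRQ taken; context saved, return-PC = 3 --

SAVED = 0x97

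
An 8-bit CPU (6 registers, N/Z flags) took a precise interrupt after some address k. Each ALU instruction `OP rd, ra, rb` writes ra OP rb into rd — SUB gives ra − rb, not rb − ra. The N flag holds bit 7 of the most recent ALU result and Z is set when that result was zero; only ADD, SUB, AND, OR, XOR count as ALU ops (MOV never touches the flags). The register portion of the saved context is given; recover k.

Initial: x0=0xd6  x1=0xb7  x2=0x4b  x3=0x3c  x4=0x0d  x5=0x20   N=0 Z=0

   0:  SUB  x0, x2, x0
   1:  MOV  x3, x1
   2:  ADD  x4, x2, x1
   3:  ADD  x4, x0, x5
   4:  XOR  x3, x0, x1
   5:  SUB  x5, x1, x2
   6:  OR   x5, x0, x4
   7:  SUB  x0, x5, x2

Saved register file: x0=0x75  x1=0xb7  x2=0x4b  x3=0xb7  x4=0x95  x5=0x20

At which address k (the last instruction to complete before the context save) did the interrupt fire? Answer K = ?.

K = 3

after  0: x0=0x75 x1=0xb7 x2=0x4b x3=0x3c x4=0x0d x5=0x20  N=0 Z=0
after  1: x0=0x75 x1=0xb7 x2=0x4b x3=0xb7 x4=0x0d x5=0x20  N=0 Z=0
after  2: x0=0x75 x1=0xb7 x2=0x4b x3=0xb7 x4=0x02 x5=0x20  N=0 Z=0
after  3: x0=0x75 x1=0xb7 x2=0x4b x3=0xb7 x4=0x95 x5=0x20  N=1 Z=0
-- IRQ taken; context saved, return-PC = 4 --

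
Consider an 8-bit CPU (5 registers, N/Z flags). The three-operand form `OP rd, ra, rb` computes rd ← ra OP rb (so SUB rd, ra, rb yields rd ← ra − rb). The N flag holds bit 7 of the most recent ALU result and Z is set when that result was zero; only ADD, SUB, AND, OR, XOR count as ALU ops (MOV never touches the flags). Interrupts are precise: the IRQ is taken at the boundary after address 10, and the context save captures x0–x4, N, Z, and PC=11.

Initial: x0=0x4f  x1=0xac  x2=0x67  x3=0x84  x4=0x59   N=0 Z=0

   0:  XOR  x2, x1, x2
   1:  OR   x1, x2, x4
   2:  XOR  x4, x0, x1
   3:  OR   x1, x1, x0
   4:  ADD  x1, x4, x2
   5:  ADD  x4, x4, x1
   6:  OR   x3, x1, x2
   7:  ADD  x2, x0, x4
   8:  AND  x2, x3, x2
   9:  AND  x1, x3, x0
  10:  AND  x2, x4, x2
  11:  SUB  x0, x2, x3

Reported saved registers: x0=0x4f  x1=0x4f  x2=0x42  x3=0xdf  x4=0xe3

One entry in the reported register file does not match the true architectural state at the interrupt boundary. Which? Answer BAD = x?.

BAD = x4

after  0: x0=0x4f x1=0xac x2=0xcb x3=0x84 x4=0x59  N=1 Z=0
after  1: x0=0x4f x1=0xdb x2=0xcb x3=0x84 x4=0x59  N=1 Z=0
after  2: x0=0x4f x1=0xdb x2=0xcb x3=0x84 x4=0x94  N=1 Z=0
after  3: x0=0x4f x1=0xdf x2=0xcb x3=0x84 x4=0x94  N=1 Z=0
after  4: x0=0x4f x1=0x5f x2=0xcb x3=0x84 x4=0x94  N=0 Z=0
after  5: x0=0x4f x1=0x5f x2=0xcb x3=0x84 x4=0xf3  N=1 Z=0
after  6: x0=0x4f x1=0x5f x2=0xcb x3=0xdf x4=0xf3  N=1 Z=0
after  7: x0=0x4f x1=0x5f x2=0x42 x3=0xdf x4=0xf3  N=0 Z=0
after  8: x0=0x4f x1=0x5f x2=0x42 x3=0xdf x4=0xf3  N=0 Z=0
after  9: x0=0x4f x1=0x4f x2=0x42 x3=0xdf x4=0xf3  N=0 Z=0
after 10: x0=0x4f x1=0x4f x2=0x42 x3=0xdf x4=0xf3  N=0 Z=0
-- IRQ taken; context saved, return-PC = 11 --
mismatch: x4: reported 0xe3 vs actual 0xf3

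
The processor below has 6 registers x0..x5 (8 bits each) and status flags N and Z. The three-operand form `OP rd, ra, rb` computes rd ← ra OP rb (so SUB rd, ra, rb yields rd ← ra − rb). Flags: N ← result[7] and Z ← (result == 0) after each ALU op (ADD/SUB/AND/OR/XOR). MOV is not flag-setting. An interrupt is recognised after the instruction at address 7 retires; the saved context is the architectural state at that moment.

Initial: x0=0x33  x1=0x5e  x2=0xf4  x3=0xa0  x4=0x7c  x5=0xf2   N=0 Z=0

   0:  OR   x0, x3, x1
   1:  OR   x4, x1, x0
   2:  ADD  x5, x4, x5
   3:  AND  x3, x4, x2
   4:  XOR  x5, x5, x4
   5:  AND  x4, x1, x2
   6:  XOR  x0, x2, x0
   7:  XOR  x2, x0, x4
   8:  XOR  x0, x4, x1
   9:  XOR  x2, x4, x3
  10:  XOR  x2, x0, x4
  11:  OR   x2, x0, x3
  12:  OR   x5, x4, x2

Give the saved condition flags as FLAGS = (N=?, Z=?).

after  0: x0=0xfe x1=0x5e x2=0xf4 x3=0xa0 x4=0x7c x5=0xf2  N=1 Z=0
after  1: x0=0xfe x1=0x5e x2=0xf4 x3=0xa0 x4=0xfe x5=0xf2  N=1 Z=0
after  2: x0=0xfe x1=0x5e x2=0xf4 x3=0xa0 x4=0xfe x5=0xf0  N=1 Z=0
after  3: x0=0xfe x1=0x5e x2=0xf4 x3=0xf4 x4=0xfe x5=0xf0  N=1 Z=0
after  4: x0=0xfe x1=0x5e x2=0xf4 x3=0xf4 x4=0xfe x5=0x0e  N=0 Z=0
after  5: x0=0xfe x1=0x5e x2=0xf4 x3=0xf4 x4=0x54 x5=0x0e  N=0 Z=0
after  6: x0=0x0a x1=0x5e x2=0xf4 x3=0xf4 x4=0x54 x5=0x0e  N=0 Z=0
after  7: x0=0x0a x1=0x5e x2=0x5e x3=0xf4 x4=0x54 x5=0x0e  N=0 Z=0
-- IRQ taken; context saved, return-PC = 8 --

FLAGS = (N=0, Z=0)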